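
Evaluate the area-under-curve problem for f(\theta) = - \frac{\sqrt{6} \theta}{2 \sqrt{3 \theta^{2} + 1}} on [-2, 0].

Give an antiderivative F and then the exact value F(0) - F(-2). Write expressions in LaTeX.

f matches the chain-rule pattern g'(h)*h' with inner function h(\theta) = 2 \theta^{2} + \frac{2}{3}; substituting u = h(\theta) collapses the integral.
F(\theta) = - \frac{\sqrt{6} \sqrt{3 \theta^{2} + 1}}{6} is an antiderivative of f.
Check: d/d\theta[- \frac{\sqrt{6} \sqrt{3 \theta^{2} + 1}}{6}] = - \frac{\sqrt{6} \theta}{2 \sqrt{3 \theta^{2} + 1}} = f(\theta).
F(0) = - \frac{\sqrt{6}}{6}; F(-2) = - \frac{\sqrt{78}}{6}.
Integral = F(0) - F(-2) = - \frac{\sqrt{6}}{6} + \frac{\sqrt{78}}{6}.

Antiderivative: F(\theta) = - \frac{\sqrt{6} \sqrt{3 \theta^{2} + 1}}{6}; value = - \frac{\sqrt{6}}{6} + \frac{\sqrt{78}}{6}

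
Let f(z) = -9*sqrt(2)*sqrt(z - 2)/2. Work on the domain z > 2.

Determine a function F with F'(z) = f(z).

An antiderivative is F(z) = -3*sqrt(2)*z*sqrt(z - 2) + 6*sqrt(2)*sqrt(z - 2).

A candidate is checked by its d/dz: the result must match f(z).
Check: d/dz[-3*sqrt(2)*z*sqrt(z - 2) + 6*sqrt(2)*sqrt(z - 2)] = (-9*sqrt(2)*z + 18*sqrt(2))/(2*sqrt(z - 2)), which equals f(z).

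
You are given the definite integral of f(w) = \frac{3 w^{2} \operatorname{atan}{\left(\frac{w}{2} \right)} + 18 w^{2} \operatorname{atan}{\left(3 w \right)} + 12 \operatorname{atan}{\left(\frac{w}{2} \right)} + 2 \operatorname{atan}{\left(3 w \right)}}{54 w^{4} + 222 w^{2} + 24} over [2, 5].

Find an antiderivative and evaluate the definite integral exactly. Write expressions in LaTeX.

Antiderivative: F(w) = \frac{\operatorname{atan}{\left(\frac{w}{2} \right)} \operatorname{atan}{\left(3 w \right)}}{6}; value = - \frac{\pi \operatorname{atan}{\left(6 \right)}}{24} + \frac{\operatorname{atan}{\left(\frac{5}{2} \right)} \operatorname{atan}{\left(15 \right)}}{6}

Recognize the product-rule pattern: f = u'v + uv' with u = \frac{\operatorname{atan}{\left(\frac{w}{2} \right)}}{6}, v = \operatorname{atan}{\left(3 w \right)}, so integration by parts undoes it.
F(w) = \frac{\operatorname{atan}{\left(\frac{w}{2} \right)} \operatorname{atan}{\left(3 w \right)}}{6} is an antiderivative of f.
Check: d/dw[\frac{\operatorname{atan}{\left(\frac{w}{2} \right)} \operatorname{atan}{\left(3 w \right)}}{6}] = \frac{3 w^{2} \operatorname{atan}{\left(\frac{w}{2} \right)} + 18 w^{2} \operatorname{atan}{\left(3 w \right)} + 12 \operatorname{atan}{\left(\frac{w}{2} \right)} + 2 \operatorname{atan}{\left(3 w \right)}}{54 w^{4} + 222 w^{2} + 24} = f(w).
F(5) = \frac{\operatorname{atan}{\left(\frac{5}{2} \right)} \operatorname{atan}{\left(15 \right)}}{6}; F(2) = \frac{\pi \operatorname{atan}{\left(6 \right)}}{24}.
Integral = F(5) - F(2) = - \frac{\pi \operatorname{atan}{\left(6 \right)}}{24} + \frac{\operatorname{atan}{\left(\frac{5}{2} \right)} \operatorname{atan}{\left(15 \right)}}{6}.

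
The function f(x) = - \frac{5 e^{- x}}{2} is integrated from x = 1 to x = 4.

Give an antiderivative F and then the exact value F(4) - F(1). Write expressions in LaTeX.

Differentiate the proposed F(x) back; it has to land on f(x) exactly.
F(x) = \frac{5 e^{- x}}{2} is an antiderivative of f.
Check: d/dx[\frac{5 e^{- x}}{2}] = - \frac{5 e^{- x}}{2} = f(x).
F(4) = \frac{5}{2 e^{4}}; F(1) = \frac{5}{2 e}.
Integral = F(4) - F(1) = - \frac{5}{2 e} + \frac{5}{2 e^{4}}.

Antiderivative: F(x) = \frac{5 e^{- x}}{2}; value = - \frac{5}{2 e} + \frac{5}{2 e^{4}}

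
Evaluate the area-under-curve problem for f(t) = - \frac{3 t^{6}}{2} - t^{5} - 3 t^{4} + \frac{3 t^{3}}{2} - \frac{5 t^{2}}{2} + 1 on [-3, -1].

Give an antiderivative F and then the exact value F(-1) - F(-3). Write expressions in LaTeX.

Integrate term by term and add the pieces.
F(t) = - \frac{3 t^{7}}{14} - \frac{t^{6}}{6} - \frac{3 t^{5}}{5} + \frac{3 t^{4}}{8} - \frac{5 t^{3}}{6} + t is an antiderivative of f.
Check: d/dt[- \frac{3 t^{7}}{14} - \frac{t^{6}}{6} - \frac{3 t^{5}}{5} + \frac{3 t^{4}}{8} - \frac{5 t^{3}}{6} + t] = - \frac{3 t^{6}}{2} - t^{5} - 3 t^{4} + \frac{3 t^{3}}{2} - \frac{5 t^{2}}{2} + 1 = f(t).
F(-1) = \frac{719}{840}; F(-3) = \frac{151989}{280}.
Integral = F(-1) - F(-3) = - \frac{56906}{105}.

Antiderivative: F(t) = - \frac{3 t^{7}}{14} - \frac{t^{6}}{6} - \frac{3 t^{5}}{5} + \frac{3 t^{4}}{8} - \frac{5 t^{3}}{6} + t; value = - \frac{56906}{105}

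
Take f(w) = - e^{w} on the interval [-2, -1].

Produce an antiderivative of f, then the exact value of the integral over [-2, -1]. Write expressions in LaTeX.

Since d/dw undoes antidifferentiation here, F'(w) = f(w) is required of F(w).
F(w) = - e^{w} is an antiderivative of f.
Check: d/dw[- e^{w}] = - e^{w} = f(w).
F(-1) = - \frac{1}{e}; F(-2) = - \frac{1}{e^{2}}.
Integral = F(-1) - F(-2) = - \frac{1}{e} + e^{-2}.

Antiderivative: F(w) = - e^{w}; value = - \frac{1}{e} + e^{-2}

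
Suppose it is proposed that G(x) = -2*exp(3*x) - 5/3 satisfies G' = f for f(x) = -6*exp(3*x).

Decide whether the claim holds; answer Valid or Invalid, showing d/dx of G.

Valid: G'(x) = f(x).

d/dx[G] = -6*exp(3*x)
This equals f(x) exactly, so the claim holds.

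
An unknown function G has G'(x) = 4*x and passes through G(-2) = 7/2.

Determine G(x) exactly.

G(x) = 2*x**2 - 9/2

For G(x) to be correct, d/dx[G] must agree with the stated G'(x) identically.
A general antiderivative is 2*x**2 - 5 + C.
The condition gives C = 7/2 - (3) = 1/2.
So G(x) = 2*x**2 - 9/2.
Check: d/dx[2*x**2 - 9/2] = 4*x = G'(x).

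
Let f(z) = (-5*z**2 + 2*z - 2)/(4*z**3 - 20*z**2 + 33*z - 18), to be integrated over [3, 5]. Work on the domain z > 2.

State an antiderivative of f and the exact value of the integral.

Antiderivative: F(z) = -18*log(z - 2) + 67*log(z - 3/2)/4 - 41/(8*z - 12); value = -18*log(3) - 67*log(3/2)/4 + 41/21 + 67*log(7/2)/4

Factor the denominator ((z - 2)*(2*z - 3)**2) and decompose: f = 67/(2*(2*z - 3)) + 41/(2*(2*z - 3)**2) - 18/(z - 2); each piece integrates to a log, atan, or power term.
F(z) = -18*log(z - 2) + 67*log(z - 3/2)/4 - 41/(8*z - 12) is an antiderivative of f.
Check: d/dz[-18*log(z - 2) + 67*log(z - 3/2)/4 - 41/(8*z - 12)] = (-5*z**2 + 2*z - 2)/(4*z**3 - 20*z**2 + 33*z - 18) = f(z).
F(5) = -18*log(3) - 41/28 + 67*log(7/2)/4; F(3) = -41/12 + 67*log(3/2)/4.
Integral = F(5) - F(3) = -18*log(3) - 67*log(3/2)/4 + 41/21 + 67*log(7/2)/4.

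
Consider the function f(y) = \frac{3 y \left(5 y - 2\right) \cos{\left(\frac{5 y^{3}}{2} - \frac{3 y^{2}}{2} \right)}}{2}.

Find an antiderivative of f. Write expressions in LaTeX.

An antiderivative is F(y) = \sin{\left(\frac{5 y^{3}}{2} - \frac{3 y^{2}}{2} \right)}.

f matches the chain-rule pattern g'(h)*h' with inner function h(y) = \frac{5 y^{3}}{2} - \frac{3 y^{2}}{2}; substituting u = h(y) collapses the integral.
Check: d/dy[\sin{\left(\frac{5 y^{3}}{2} - \frac{3 y^{2}}{2} \right)}] = \frac{15 y^{2} \cos{\left(\frac{5 y^{3}}{2} - \frac{3 y^{2}}{2} \right)}}{2} - 3 y \cos{\left(\frac{5 y^{3}}{2} - \frac{3 y^{2}}{2} \right)}, which equals f(y).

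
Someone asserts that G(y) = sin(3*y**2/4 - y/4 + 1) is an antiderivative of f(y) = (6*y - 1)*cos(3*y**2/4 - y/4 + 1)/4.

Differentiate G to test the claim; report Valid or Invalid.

Valid - the claim checks out under differentiation.

d/dy[G] = 3*y*cos(3*y**2/4 - y/4 + 1)/2 - cos(3*y**2/4 - y/4 + 1)/4
This equals f(y) exactly, so the claim holds.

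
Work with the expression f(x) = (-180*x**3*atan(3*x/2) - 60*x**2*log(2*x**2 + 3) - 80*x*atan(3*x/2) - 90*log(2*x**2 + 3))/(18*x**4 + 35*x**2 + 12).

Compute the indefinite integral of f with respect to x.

Recognize the product-rule pattern: f = u'v + uv' with u = -5*atan(3*x/2), v = log(2*x**2 + 3), so integration by parts undoes it.
Check: d/dx[-5*log(2*x**2 + 3)*atan(3*x/2)] = (-180*x**3*atan(3*x/2) - 60*x**2*log(2*x**2 + 3) - 80*x*atan(3*x/2) - 90*log(2*x**2 + 3))/(18*x**4 + 35*x**2 + 12) = f(x).

F(x) = -5*log(2*x**2 + 3)*atan(3*x/2) + C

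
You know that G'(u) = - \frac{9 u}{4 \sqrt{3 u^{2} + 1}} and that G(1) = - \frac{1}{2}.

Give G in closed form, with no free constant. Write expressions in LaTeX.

G(u) = 1 - \frac{3 \sqrt{3 u^{2} + 1}}{4}

The substitution w = 3 u^{2} + 1 works: G'(u) is exactly (dG/dw)*(dw/du) for that inner function.
A general antiderivative is - \frac{3 \sqrt{3 u^{2} + 1}}{4} + C.
The condition gives C = - \frac{1}{2} - (- \frac{3}{2}) = 1.
So G(u) = 1 - \frac{3 \sqrt{3 u^{2} + 1}}{4}.
Check: d/du[1 - \frac{3 \sqrt{3 u^{2} + 1}}{4}] = - \frac{9 u}{4 \sqrt{3 u^{2} + 1}} = G'(u).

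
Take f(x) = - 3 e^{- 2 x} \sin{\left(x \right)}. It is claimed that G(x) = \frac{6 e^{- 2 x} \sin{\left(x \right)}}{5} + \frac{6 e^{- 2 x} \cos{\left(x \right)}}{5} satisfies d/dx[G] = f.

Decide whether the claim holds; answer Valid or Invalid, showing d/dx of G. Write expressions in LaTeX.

d/dx[G] = \frac{\left(- 18 \sin{\left(x \right)} - 6 \cos{\left(x \right)}\right) e^{- 2 x}}{5}
d/dx[G] - f(x) = \frac{\left(- 3 \sin{\left(x \right)} - 6 \cos{\left(x \right)}\right) e^{- 2 x}}{5} != 0.

Invalid: d/dx[G] - f = \frac{\left(- 3 \sin{\left(x \right)} - 6 \cos{\left(x \right)}\right) e^{- 2 x}}{5}, which is not 0.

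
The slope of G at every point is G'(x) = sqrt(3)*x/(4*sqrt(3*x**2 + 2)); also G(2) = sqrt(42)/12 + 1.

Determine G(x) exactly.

G(x) = (sqrt(3)*sqrt(3*x**2 + 2) + 12)/12

G'(x) matches the chain-rule pattern g'(h)*h' with inner function h(x) = x**2 + 2/3; substituting u = h(x) collapses the integral.
A general antiderivative is sqrt(x**2 + 2/3)/4 + C.
The condition gives C = sqrt(42)/12 + 1 - (sqrt(42)/12) = 1.
So G(x) = (sqrt(3)*sqrt(3*x**2 + 2) + 12)/12.
Check: d/dx[(sqrt(3)*sqrt(3*x**2 + 2) + 12)/12] = sqrt(3)*x/(4*sqrt(3*x**2 + 2)) = G'(x).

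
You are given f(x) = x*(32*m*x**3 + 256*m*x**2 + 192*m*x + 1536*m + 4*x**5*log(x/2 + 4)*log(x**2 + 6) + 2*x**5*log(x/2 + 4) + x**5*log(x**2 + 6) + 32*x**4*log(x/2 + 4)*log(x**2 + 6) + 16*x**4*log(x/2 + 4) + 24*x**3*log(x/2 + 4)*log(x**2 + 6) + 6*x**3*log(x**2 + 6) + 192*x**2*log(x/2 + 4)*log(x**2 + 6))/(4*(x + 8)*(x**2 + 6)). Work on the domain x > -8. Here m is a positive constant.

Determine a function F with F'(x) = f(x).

An antiderivative is F(x) = x**2*(16*m + x**2*log(x/2 + 4)*log(x**2 + 6))/4.

A first test for any F(x): its x-derivative must equal f(x) identically.
Check: d/dx[x**2*(16*m + x**2*log(x/2 + 4)*log(x**2 + 6))/4] = (32*m*x**4 + 256*m*x**3 + 192*m*x**2 + 1536*m*x + 4*x**6*log(x/2 + 4)*log(x**2 + 6) + 2*x**6*log(x/2 + 4) + x**6*log(x**2 + 6) + 32*x**5*log(x/2 + 4)*log(x**2 + 6) + 16*x**5*log(x/2 + 4) + 24*x**4*log(x/2 + 4)*log(x**2 + 6) + 6*x**4*log(x**2 + 6) + 192*x**3*log(x/2 + 4)*log(x**2 + 6))/(4*x**3 + 32*x**2 + 24*x + 192), which equals f(x).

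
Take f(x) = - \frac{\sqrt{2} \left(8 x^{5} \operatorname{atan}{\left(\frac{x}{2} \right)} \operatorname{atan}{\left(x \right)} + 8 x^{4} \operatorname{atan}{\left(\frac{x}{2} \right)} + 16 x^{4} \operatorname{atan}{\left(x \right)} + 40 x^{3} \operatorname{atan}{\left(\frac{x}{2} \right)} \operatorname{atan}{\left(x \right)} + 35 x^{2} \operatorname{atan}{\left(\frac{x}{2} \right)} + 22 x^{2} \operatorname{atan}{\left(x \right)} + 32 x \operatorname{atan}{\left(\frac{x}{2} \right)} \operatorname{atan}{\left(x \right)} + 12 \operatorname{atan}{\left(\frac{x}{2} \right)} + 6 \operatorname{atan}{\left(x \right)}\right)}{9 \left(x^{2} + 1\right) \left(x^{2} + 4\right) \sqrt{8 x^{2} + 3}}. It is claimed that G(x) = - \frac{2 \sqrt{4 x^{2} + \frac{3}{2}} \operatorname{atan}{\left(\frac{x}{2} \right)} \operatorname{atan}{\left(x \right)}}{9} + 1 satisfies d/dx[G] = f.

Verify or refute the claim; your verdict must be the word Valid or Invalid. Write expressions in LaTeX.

d/dx[G] = \frac{- 8 \sqrt{2} x^{5} \operatorname{atan}{\left(\frac{x}{2} \right)} \operatorname{atan}{\left(x \right)} - 8 \sqrt{2} x^{4} \operatorname{atan}{\left(\frac{x}{2} \right)} - 16 \sqrt{2} x^{4} \operatorname{atan}{\left(x \right)} - 40 \sqrt{2} x^{3} \operatorname{atan}{\left(\frac{x}{2} \right)} \operatorname{atan}{\left(x \right)} - 35 \sqrt{2} x^{2} \operatorname{atan}{\left(\frac{x}{2} \right)} - 22 \sqrt{2} x^{2} \operatorname{atan}{\left(x \right)} - 32 \sqrt{2} x \operatorname{atan}{\left(\frac{x}{2} \right)} \operatorname{atan}{\left(x \right)} - 12 \sqrt{2} \operatorname{atan}{\left(\frac{x}{2} \right)} - 6 \sqrt{2} \operatorname{atan}{\left(x \right)}}{9 x^{4} \sqrt{8 x^{2} + 3} + 45 x^{2} \sqrt{8 x^{2} + 3} + 36 \sqrt{8 x^{2} + 3}}
This equals f(x) exactly, so the claim holds.

Valid. The derivative of G reproduces f.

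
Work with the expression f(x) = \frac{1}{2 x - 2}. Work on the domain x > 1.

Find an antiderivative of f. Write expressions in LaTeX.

An antiderivative is F(x) = \frac{\log{\left(x - 1 \right)}}{2}.

Whatever form F(x) takes, F'(x) = f(x) is non-negotiable.
Check: d/dx[\frac{\log{\left(x - 1 \right)}}{2}] = \frac{1}{2 x - 2} = f(x).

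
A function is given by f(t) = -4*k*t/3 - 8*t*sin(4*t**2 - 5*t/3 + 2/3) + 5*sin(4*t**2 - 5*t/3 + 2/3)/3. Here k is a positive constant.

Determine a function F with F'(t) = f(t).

The integrand splits into summands that can be handled one at a time.
Check: d/dt[-(2*k*t**2 - 3*cos(4*t**2 - 5*t/3 + 2/3))/3] = -4*k*t/3 - 8*t*sin(4*t**2 - 5*t/3 + 2/3) + 5*sin(4*t**2 - 5*t/3 + 2/3)/3 = f(t).

An antiderivative is F(t) = -(2*k*t**2 - 3*cos(4*t**2 - 5*t/3 + 2/3))/3.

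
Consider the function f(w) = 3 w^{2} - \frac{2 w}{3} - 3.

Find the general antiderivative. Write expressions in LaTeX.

The integrand splits into summands that can be handled one at a time.
Check: d/dw[w^{3} - \frac{w^{2}}{3} - 3 w] = 3 w^{2} - \frac{2 w}{3} - 3 = f(w).

F(w) = w^{3} - \frac{w^{2}}{3} - 3 w + C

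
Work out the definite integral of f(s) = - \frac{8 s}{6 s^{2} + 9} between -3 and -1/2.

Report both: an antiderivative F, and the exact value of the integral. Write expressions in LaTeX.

f matches the chain-rule pattern g'(h)*h' with inner function h(s) = s^{2} + \frac{3}{2}; substituting u = h(s) collapses the integral.
F(s) = - \frac{2 \log{\left(s^{2} + \frac{3}{2} \right)}}{3} is an antiderivative of f.
Check: d/ds[- \frac{2 \log{\left(s^{2} + \frac{3}{2} \right)}}{3}] = - \frac{8 s}{6 s^{2} + 9} = f(s).
F(-1/2) = - \frac{2 \log{\left(\frac{7}{4} \right)}}{3}; F(-3) = - \frac{2 \log{\left(\frac{21}{2} \right)}}{3}.
Integral = F(-1/2) - F(-3) = - \frac{2 \log{\left(\frac{7}{4} \right)}}{3} + \frac{2 \log{\left(\frac{21}{2} \right)}}{3}.

Antiderivative: F(s) = - \frac{2 \log{\left(s^{2} + \frac{3}{2} \right)}}{3}; value = - \frac{2 \log{\left(\frac{7}{4} \right)}}{3} + \frac{2 \log{\left(\frac{21}{2} \right)}}{3}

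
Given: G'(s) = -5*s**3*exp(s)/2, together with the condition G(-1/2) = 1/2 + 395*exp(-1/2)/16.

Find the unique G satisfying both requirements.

G(s) = -5*s**3*exp(s)/2 + 15*s**2*exp(s)/2 - 15*s*exp(s) + 15*exp(s) + 1/2

G'(s) has the shape u'v + uv' for u = -5*s**3/2 + 15*s**2/2 - 15*s + 15 and v = exp(s) — it is the derivative of the product u*v.
A general antiderivative is (-5*s**3 + 15*s**2 - 30*s + 30)*exp(s)/2 + C.
The condition gives C = 1/2 + 395*exp(-1/2)/16 - (395*exp(-1/2)/16) = 1/2.
So G(s) = -5*s**3*exp(s)/2 + 15*s**2*exp(s)/2 - 15*s*exp(s) + 15*exp(s) + 1/2.
Check: d/ds[-5*s**3*exp(s)/2 + 15*s**2*exp(s)/2 - 15*s*exp(s) + 15*exp(s) + 1/2] = -5*s**3*exp(s)/2 = G'(s).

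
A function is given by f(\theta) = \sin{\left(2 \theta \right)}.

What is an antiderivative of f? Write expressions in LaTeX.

Recover f(\theta) by differentiating a candidate F(\theta); any mismatch rules it out.
Check: d/d\theta[- \frac{\cos{\left(2 \theta \right)}}{2}] = \sin{\left(2 \theta \right)} = f(\theta).

An antiderivative is F(\theta) = - \frac{\cos{\left(2 \theta \right)}}{2}.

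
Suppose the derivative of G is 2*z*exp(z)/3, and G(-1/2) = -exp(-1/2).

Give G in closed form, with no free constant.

G'(z) has the shape u'v + uv' for u = 2*z/3 - 2/3 and v = exp(z) — it is the derivative of the product u*v.
A general antiderivative is (2*z - 2)*exp(z)/3 + C.
The condition gives C = -exp(-1/2) - (-exp(-1/2)) = 0.
So G(z) = 2*(z - 1)*exp(z)/3.
Check: d/dz[2*(z - 1)*exp(z)/3] = 2*z*exp(z)/3 = G'(z).

G(z) = 2*(z - 1)*exp(z)/3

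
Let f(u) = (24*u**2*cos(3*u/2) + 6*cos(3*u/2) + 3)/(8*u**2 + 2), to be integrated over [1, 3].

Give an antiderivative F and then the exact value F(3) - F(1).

Antiderivative: F(u) = (8*sin(3*u/2) + 3*atan(2*u))/4; value = -2*sin(3/2) + 2*sin(9/2) - 3*atan(2)/4 + 3*atan(6)/4

A candidate is checked by its d/du: the result must match f(u).
F(u) = (8*sin(3*u/2) + 3*atan(2*u))/4 is an antiderivative of f.
Check: d/du[(8*sin(3*u/2) + 3*atan(2*u))/4] = (24*u**2*cos(3*u/2) + 6*cos(3*u/2) + 3)/(8*u**2 + 2) = f(u).
F(3) = 2*sin(9/2) + 3*atan(6)/4; F(1) = 3*atan(2)/4 + 2*sin(3/2).
Integral = F(3) - F(1) = -2*sin(3/2) + 2*sin(9/2) - 3*atan(2)/4 + 3*atan(6)/4.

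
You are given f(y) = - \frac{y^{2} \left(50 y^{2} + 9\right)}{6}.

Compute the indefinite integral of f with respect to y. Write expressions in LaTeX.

F(y) = - \frac{y^{3} \left(10 y^{2} + 3\right)}{6} + C

A first test for any F(y): its y-derivative must equal f(y) identically.
Check: d/dy[- \frac{y^{3} \left(10 y^{2} + 3\right)}{6}] = - \frac{25 y^{4}}{3} - \frac{3 y^{2}}{2}, which equals f(y).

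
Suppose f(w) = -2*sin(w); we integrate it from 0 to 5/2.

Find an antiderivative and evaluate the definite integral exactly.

Antiderivative: F(w) = 2*cos(w); value = -2 + 2*cos(5/2)

Whatever form F(w) takes, F'(w) = f(w) is non-negotiable.
F(w) = 2*cos(w) is an antiderivative of f.
Check: d/dw[2*cos(w)] = -2*sin(w) = f(w).
F(5/2) = 2*cos(5/2); F(0) = 2.
Integral = F(5/2) - F(0) = -2 + 2*cos(5/2).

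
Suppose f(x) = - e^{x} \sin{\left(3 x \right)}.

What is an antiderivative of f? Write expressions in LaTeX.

Differentiate the proposed F(x) back; it has to land on f(x) exactly.
Check: d/dx[- \frac{e^{x} \sin{\left(3 x \right)}}{10} + \frac{3 e^{x} \cos{\left(3 x \right)}}{10}] = - e^{x} \sin{\left(3 x \right)} = f(x).

An antiderivative is F(x) = - \frac{e^{x} \sin{\left(3 x \right)}}{10} + \frac{3 e^{x} \cos{\left(3 x \right)}}{10}.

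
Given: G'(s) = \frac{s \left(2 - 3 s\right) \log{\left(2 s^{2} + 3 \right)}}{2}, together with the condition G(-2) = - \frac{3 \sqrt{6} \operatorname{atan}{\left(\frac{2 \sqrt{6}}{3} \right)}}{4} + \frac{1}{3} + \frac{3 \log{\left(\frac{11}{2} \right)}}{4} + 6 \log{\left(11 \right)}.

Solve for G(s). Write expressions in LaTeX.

For G(s) to be correct, d/ds[G] must agree with the stated G'(s) identically.
A general antiderivative is \frac{s^{3}}{3} - \frac{s^{2}}{2} - \frac{3 s}{2} + \left(- \frac{s^{3}}{2} + \frac{s^{2}}{2}\right) \log{\left(2 s^{2} + 3 \right)} + \frac{3 \log{\left(s^{2} + \frac{3}{2} \right)}}{4} + \frac{3 \sqrt{6} \operatorname{atan}{\left(\frac{\sqrt{6} s}{3} \right)}}{4} + C.
The condition gives C = - \frac{3 \sqrt{6} \operatorname{atan}{\left(\frac{2 \sqrt{6}}{3} \right)}}{4} + \frac{1}{3} + \frac{3 \log{\left(\frac{11}{2} \right)}}{4} + 6 \log{\left(11 \right)} - (- \frac{3 \sqrt{6} \operatorname{atan}{\left(\frac{2 \sqrt{6}}{3} \right)}}{4} - \frac{5}{3} + \frac{3 \log{\left(\frac{11}{2} \right)}}{4} + 6 \log{\left(11 \right)}) = 2.
So G(s) = \frac{s^{3}}{3} - \frac{s^{2}}{2} - \frac{3 s}{2} + \left(- \frac{s^{3}}{2} + \frac{s^{2}}{2}\right) \log{\left(2 s^{2} + 3 \right)} + \frac{3 \log{\left(s^{2} + \frac{3}{2} \right)}}{4} + \frac{3 \sqrt{6} \operatorname{atan}{\left(\frac{\sqrt{6} s}{3} \right)}}{4} + 2.
Check: d/ds[\frac{s^{3}}{3} - \frac{s^{2}}{2} - \frac{3 s}{2} + \left(- \frac{s^{3}}{2} + \frac{s^{2}}{2}\right) \log{\left(2 s^{2} + 3 \right)} + \frac{3 \log{\left(s^{2} + \frac{3}{2} \right)}}{4} + \frac{3 \sqrt{6} \operatorname{atan}{\left(\frac{\sqrt{6} s}{3} \right)}}{4} + 2] = - \frac{3 s^{2} \log{\left(2 s^{2} + 3 \right)}}{2} + s \log{\left(2 s^{2} + 3 \right)}, which equals G'(s).

G(s) = \frac{s^{3}}{3} - \frac{s^{2}}{2} - \frac{3 s}{2} + \left(- \frac{s^{3}}{2} + \frac{s^{2}}{2}\right) \log{\left(2 s^{2} + 3 \right)} + \frac{3 \log{\left(s^{2} + \frac{3}{2} \right)}}{4} + \frac{3 \sqrt{6} \operatorname{atan}{\left(\frac{\sqrt{6} s}{3} \right)}}{4} + 2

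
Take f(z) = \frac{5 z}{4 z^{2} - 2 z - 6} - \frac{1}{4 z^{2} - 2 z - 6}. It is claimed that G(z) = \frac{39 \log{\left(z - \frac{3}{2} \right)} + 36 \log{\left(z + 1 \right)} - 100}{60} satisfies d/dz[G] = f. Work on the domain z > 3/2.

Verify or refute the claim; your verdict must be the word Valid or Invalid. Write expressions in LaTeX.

Valid - the claim checks out under differentiation.

d/dz[G] = \frac{5 z - 1}{4 z^{2} - 2 z - 6}
This equals f(z) exactly, so the claim holds.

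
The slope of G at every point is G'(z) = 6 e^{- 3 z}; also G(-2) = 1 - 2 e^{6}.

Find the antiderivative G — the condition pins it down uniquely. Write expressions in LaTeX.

Recover the given G'(z) by differentiating a candidate G(z); any mismatch rules it out.
A general antiderivative is - 2 e^{- 3 z} + C.
The condition gives C = 1 - 2 e^{6} - (- 2 e^{6}) = 1.
So G(z) = \left(e^{3 z} - 2\right) e^{- 3 z}.
Check: d/dz[\left(e^{3 z} - 2\right) e^{- 3 z}] = 6 e^{- 3 z} = G'(z).

G(z) = \left(e^{3 z} - 2\right) e^{- 3 z}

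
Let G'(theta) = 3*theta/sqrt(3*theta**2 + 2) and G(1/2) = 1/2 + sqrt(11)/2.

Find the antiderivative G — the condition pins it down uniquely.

G(theta) = sqrt(3*theta**2 + 2) + 1/2

The substitution u = 3*theta**2 + 2 works: G'(theta) is exactly (dG/du)*(du/dtheta) for that inner function.
A general antiderivative is sqrt(3*theta**2 + 2) + C.
The condition gives C = 1/2 + sqrt(11)/2 - (sqrt(11)/2) = 1/2.
So G(theta) = sqrt(3*theta**2 + 2) + 1/2.
Check: d/dtheta[sqrt(3*theta**2 + 2) + 1/2] = 3*theta/sqrt(3*theta**2 + 2) = G'(theta).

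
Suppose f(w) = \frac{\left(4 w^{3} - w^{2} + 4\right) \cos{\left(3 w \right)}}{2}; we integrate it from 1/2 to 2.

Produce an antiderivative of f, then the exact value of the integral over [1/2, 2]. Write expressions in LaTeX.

Whatever form F(w) takes, F'(w) = f(w) is non-negotiable.
F(w) = \frac{2 w^{3} \sin{\left(3 w \right)}}{3} - \frac{w^{2} \sin{\left(3 w \right)}}{6} + \frac{2 w^{2} \cos{\left(3 w \right)}}{3} - \frac{4 w \sin{\left(3 w \right)}}{9} - \frac{w \cos{\left(3 w \right)}}{9} + \frac{19 \sin{\left(3 w \right)}}{27} - \frac{4 \cos{\left(3 w \right)}}{27} is an antiderivative of f.
Check: d/dw[\frac{2 w^{3} \sin{\left(3 w \right)}}{3} - \frac{w^{2} \sin{\left(3 w \right)}}{6} + \frac{2 w^{2} \cos{\left(3 w \right)}}{3} - \frac{4 w \sin{\left(3 w \right)}}{9} - \frac{w \cos{\left(3 w \right)}}{9} + \frac{19 \sin{\left(3 w \right)}}{27} - \frac{4 \cos{\left(3 w \right)}}{27}] = 2 w^{3} \cos{\left(3 w \right)} - \frac{w^{2} \cos{\left(3 w \right)}}{2} + 2 \cos{\left(3 w \right)}, which equals f(w).
F(2) = \frac{121 \sin{\left(6 \right)}}{27} + \frac{62 \cos{\left(6 \right)}}{27}; F(1/2) = - \frac{\cos{\left(\frac{3}{2} \right)}}{27} + \frac{113 \sin{\left(\frac{3}{2} \right)}}{216}.
Integral = F(2) - F(1/2) = \frac{121 \sin{\left(6 \right)}}{27} - \frac{113 \sin{\left(\frac{3}{2} \right)}}{216} + \frac{\cos{\left(\frac{3}{2} \right)}}{27} + \frac{62 \cos{\left(6 \right)}}{27}.

Antiderivative: F(w) = \frac{2 w^{3} \sin{\left(3 w \right)}}{3} - \frac{w^{2} \sin{\left(3 w \right)}}{6} + \frac{2 w^{2} \cos{\left(3 w \right)}}{3} - \frac{4 w \sin{\left(3 w \right)}}{9} - \frac{w \cos{\left(3 w \right)}}{9} + \frac{19 \sin{\left(3 w \right)}}{27} - \frac{4 \cos{\left(3 w \right)}}{27}; value = \frac{121 \sin{\left(6 \right)}}{27} - \frac{113 \sin{\left(\frac{3}{2} \right)}}{216} + \frac{\cos{\left(\frac{3}{2} \right)}}{27} + \frac{62 \cos{\left(6 \right)}}{27}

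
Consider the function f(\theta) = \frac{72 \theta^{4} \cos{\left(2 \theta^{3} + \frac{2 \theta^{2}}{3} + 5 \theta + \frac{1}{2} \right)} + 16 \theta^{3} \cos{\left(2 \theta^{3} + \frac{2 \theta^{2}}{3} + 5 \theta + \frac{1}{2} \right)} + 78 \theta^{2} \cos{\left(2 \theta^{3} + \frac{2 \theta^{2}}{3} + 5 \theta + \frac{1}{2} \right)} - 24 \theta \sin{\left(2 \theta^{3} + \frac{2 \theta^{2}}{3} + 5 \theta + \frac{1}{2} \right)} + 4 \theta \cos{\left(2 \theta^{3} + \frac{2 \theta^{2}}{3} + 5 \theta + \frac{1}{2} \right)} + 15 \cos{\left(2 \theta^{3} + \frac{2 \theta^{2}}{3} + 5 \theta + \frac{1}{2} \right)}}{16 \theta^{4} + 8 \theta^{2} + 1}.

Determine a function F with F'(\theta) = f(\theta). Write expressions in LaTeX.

Recognize the product-rule pattern: f = u'v + uv' with u = \frac{3}{4 \theta^{2} + 1}, v = \sin{\left(2 \theta^{3} + \frac{2 \theta^{2}}{3} + 5 \theta + \frac{1}{2} \right)}, so integration by parts undoes it.
Check: d/d\theta[\frac{3 \sin{\left(2 \theta^{3} + \frac{2 \theta^{2}}{3} + 5 \theta + \frac{1}{2} \right)}}{4 \theta^{2} + 1}] = \frac{72 \theta^{4} \cos{\left(2 \theta^{3} + \frac{2 \theta^{2}}{3} + 5 \theta + \frac{1}{2} \right)} + 16 \theta^{3} \cos{\left(2 \theta^{3} + \frac{2 \theta^{2}}{3} + 5 \theta + \frac{1}{2} \right)} + 78 \theta^{2} \cos{\left(2 \theta^{3} + \frac{2 \theta^{2}}{3} + 5 \theta + \frac{1}{2} \right)} - 24 \theta \sin{\left(2 \theta^{3} + \frac{2 \theta^{2}}{3} + 5 \theta + \frac{1}{2} \right)} + 4 \theta \cos{\left(2 \theta^{3} + \frac{2 \theta^{2}}{3} + 5 \theta + \frac{1}{2} \right)} + 15 \cos{\left(2 \theta^{3} + \frac{2 \theta^{2}}{3} + 5 \theta + \frac{1}{2} \right)}}{16 \theta^{4} + 8 \theta^{2} + 1} = f(\theta).

An antiderivative is F(\theta) = \frac{3 \sin{\left(2 \theta^{3} + \frac{2 \theta^{2}}{3} + 5 \theta + \frac{1}{2} \right)}}{4 \theta^{2} + 1}.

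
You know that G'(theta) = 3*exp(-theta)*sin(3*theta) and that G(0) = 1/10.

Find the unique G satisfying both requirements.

Recover the given G'(theta) by differentiating a candidate G(theta); any mismatch rules it out.
A general antiderivative is -3*exp(-theta)*sin(3*theta)/10 - 9*exp(-theta)*cos(3*theta)/10 + C.
The condition gives C = 1/10 - (-9/10) = 1.
So G(theta) = 1 - 3*exp(-theta)*sin(3*theta)/10 - 9*exp(-theta)*cos(3*theta)/10.
Check: d/dtheta[1 - 3*exp(-theta)*sin(3*theta)/10 - 9*exp(-theta)*cos(3*theta)/10] = 3*exp(-theta)*sin(3*theta) = G'(theta).

G(theta) = 1 - 3*exp(-theta)*sin(3*theta)/10 - 9*exp(-theta)*cos(3*theta)/10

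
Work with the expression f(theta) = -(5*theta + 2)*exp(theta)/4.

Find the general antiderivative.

f has the shape u'v + uv' for u = 3/4 - 5*theta/4 and v = exp(theta) — it is the derivative of the product u*v.
Check: d/dtheta[-(5*theta - 3)*exp(theta)/4] = -5*theta*exp(theta)/4 - exp(theta)/2, which equals f(theta).

F(theta) = -(5*theta - 3)*exp(theta)/4 + C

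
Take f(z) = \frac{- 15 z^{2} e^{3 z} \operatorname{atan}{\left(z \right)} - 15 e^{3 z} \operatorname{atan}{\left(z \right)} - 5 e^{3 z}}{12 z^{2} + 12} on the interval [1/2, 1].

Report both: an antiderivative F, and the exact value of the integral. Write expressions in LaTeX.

f has the shape u'v + uv' for u = - \frac{5 \operatorname{atan}{\left(z \right)}}{12} and v = e^{3 z} — it is the derivative of the product u*v.
F(z) = - \frac{5 e^{3 z} \operatorname{atan}{\left(z \right)}}{12} is an antiderivative of f.
Check: d/dz[- \frac{5 e^{3 z} \operatorname{atan}{\left(z \right)}}{12}] = \frac{- 15 z^{2} e^{3 z} \operatorname{atan}{\left(z \right)} - 15 e^{3 z} \operatorname{atan}{\left(z \right)} - 5 e^{3 z}}{12 z^{2} + 12} = f(z).
F(1) = - \frac{5 \pi e^{3}}{48}; F(1/2) = - \frac{5 e^{\frac{3}{2}} \operatorname{atan}{\left(\frac{1}{2} \right)}}{12}.
Integral = F(1) - F(1/2) = - \frac{5 \pi e^{3}}{48} + \frac{5 e^{\frac{3}{2}} \operatorname{atan}{\left(\frac{1}{2} \right)}}{12}.

Antiderivative: F(z) = - \frac{5 e^{3 z} \operatorname{atan}{\left(z \right)}}{12}; value = - \frac{5 \pi e^{3}}{48} + \frac{5 e^{\frac{3}{2}} \operatorname{atan}{\left(\frac{1}{2} \right)}}{12}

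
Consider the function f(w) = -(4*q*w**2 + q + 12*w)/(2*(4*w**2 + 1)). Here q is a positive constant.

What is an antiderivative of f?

Whatever form F(w) takes, F'(w) = f(w) is non-negotiable.
Check: d/dw[-q*w/2 - 3*log(4*w**2 + 1)/4] = (-4*q*w**2 - q - 12*w)/(8*w**2 + 2), which equals f(w).

An antiderivative is F(w) = -q*w/2 - 3*log(4*w**2 + 1)/4.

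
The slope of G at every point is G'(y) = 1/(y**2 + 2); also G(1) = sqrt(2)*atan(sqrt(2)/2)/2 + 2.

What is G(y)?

G(y) = sqrt(2)*atan(sqrt(2)*y/2)/2 + 2

For G(y) to be correct, d/dy[G] must agree with the stated G'(y) identically.
A general antiderivative is sqrt(2)*atan(sqrt(2)*y/2)/2 + C.
The condition gives C = sqrt(2)*atan(sqrt(2)/2)/2 + 2 - (sqrt(2)*atan(sqrt(2)/2)/2) = 2.
So G(y) = sqrt(2)*atan(sqrt(2)*y/2)/2 + 2.
Check: d/dy[sqrt(2)*atan(sqrt(2)*y/2)/2 + 2] = 1/(y**2 + 2) = G'(y).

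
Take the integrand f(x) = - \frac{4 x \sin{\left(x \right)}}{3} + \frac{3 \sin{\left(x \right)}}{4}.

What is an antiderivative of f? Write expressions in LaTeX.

An antiderivative is F(x) = \frac{16 x \cos{\left(x \right)} - 16 \sin{\left(x \right)} - 9 \cos{\left(x \right)}}{12}.

Integrate term by term and add the pieces.
Check: d/dx[\frac{16 x \cos{\left(x \right)} - 16 \sin{\left(x \right)} - 9 \cos{\left(x \right)}}{12}] = - \frac{4 x \sin{\left(x \right)}}{3} + \frac{3 \sin{\left(x \right)}}{4} = f(x).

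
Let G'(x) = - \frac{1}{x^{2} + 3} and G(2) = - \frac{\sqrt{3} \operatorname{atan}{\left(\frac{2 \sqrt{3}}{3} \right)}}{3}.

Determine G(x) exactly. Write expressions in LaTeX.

A candidate passes only if d/dx[G] lands on the given G'(x) exactly.
A general antiderivative is - \frac{\sqrt{3} \operatorname{atan}{\left(\frac{\sqrt{3} x}{3} \right)}}{3} + C.
The condition gives C = - \frac{\sqrt{3} \operatorname{atan}{\left(\frac{2 \sqrt{3}}{3} \right)}}{3} - (- \frac{\sqrt{3} \operatorname{atan}{\left(\frac{2 \sqrt{3}}{3} \right)}}{3}) = 0.
So G(x) = - \frac{\sqrt{3} \operatorname{atan}{\left(\frac{\sqrt{3} x}{3} \right)}}{3}.
Check: d/dx[- \frac{\sqrt{3} \operatorname{atan}{\left(\frac{\sqrt{3} x}{3} \right)}}{3}] = - \frac{1}{x^{2} + 3} = G'(x).

G(x) = - \frac{\sqrt{3} \operatorname{atan}{\left(\frac{\sqrt{3} x}{3} \right)}}{3}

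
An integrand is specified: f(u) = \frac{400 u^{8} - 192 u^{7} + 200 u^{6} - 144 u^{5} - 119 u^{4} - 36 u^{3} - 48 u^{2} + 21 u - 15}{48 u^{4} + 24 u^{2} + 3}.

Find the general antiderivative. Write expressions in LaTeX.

A first test for any F(u): its u-derivative must equal f(u) identically.
Check: d/du[\frac{5 u^{5}}{3} - u^{4} - \frac{u^{2}}{2} - 3 u - \frac{u}{2 u^{2} + \frac{1}{2}} - \frac{1}{4 u^{2} + 1}] = \frac{400 u^{8} - 192 u^{7} + 200 u^{6} - 144 u^{5} - 119 u^{4} - 36 u^{3} - 48 u^{2} + 21 u - 15}{48 u^{4} + 24 u^{2} + 3} = f(u).

F(u) = \frac{5 u^{5}}{3} - u^{4} - \frac{u^{2}}{2} - 3 u - \frac{u}{2 u^{2} + \frac{1}{2}} - \frac{1}{4 u^{2} + 1} + C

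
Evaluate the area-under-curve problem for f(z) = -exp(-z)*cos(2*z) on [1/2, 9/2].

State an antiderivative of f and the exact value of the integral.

Whatever form F(z) takes, F'(z) = f(z) is non-negotiable.
F(z) = -2*exp(-z)*sin(2*z)/5 + exp(-z)*cos(2*z)/5 is an antiderivative of f.
Check: d/dz[-2*exp(-z)*sin(2*z)/5 + exp(-z)*cos(2*z)/5] = -exp(-z)*cos(2*z) = f(z).
F(9/2) = exp(-9/2)*cos(9)/5 - 2*exp(-9/2)*sin(9)/5; F(1/2) = -2*exp(-1/2)*sin(1)/5 + exp(-1/2)*cos(1)/5.
Integral = F(9/2) - F(1/2) = -exp(-1/2)*cos(1)/5 + exp(-9/2)*cos(9)/5 - 2*exp(-9/2)*sin(9)/5 + 2*exp(-1/2)*sin(1)/5.

Antiderivative: F(z) = -2*exp(-z)*sin(2*z)/5 + exp(-z)*cos(2*z)/5; value = -exp(-1/2)*cos(1)/5 + exp(-9/2)*cos(9)/5 - 2*exp(-9/2)*sin(9)/5 + 2*exp(-1/2)*sin(1)/5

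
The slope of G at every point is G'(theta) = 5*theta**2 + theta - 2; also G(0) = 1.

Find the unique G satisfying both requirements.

Integrate term by term and add the pieces.
A general antiderivative is 5*theta**3/3 + theta**2/2 - 2*theta + C.
The condition gives C = 1 - (0) = 1.
So G(theta) = (10*theta**3 + 3*theta**2 - 12*theta + 6)/6.
Check: d/dtheta[(10*theta**3 + 3*theta**2 - 12*theta + 6)/6] = 5*theta**2 + theta - 2 = G'(theta).

G(theta) = (10*theta**3 + 3*theta**2 - 12*theta + 6)/6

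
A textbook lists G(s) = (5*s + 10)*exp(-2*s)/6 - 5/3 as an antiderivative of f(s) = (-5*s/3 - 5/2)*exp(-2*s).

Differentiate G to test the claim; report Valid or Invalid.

Valid - the claim checks out under differentiation.

d/ds[G] = (-10*s - 15)*exp(-2*s)/6
This equals f(s) exactly, so the claim holds.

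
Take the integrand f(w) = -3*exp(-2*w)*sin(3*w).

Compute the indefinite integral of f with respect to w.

F(w) = 6*exp(-2*w)*sin(3*w)/13 + 9*exp(-2*w)*cos(3*w)/13 + C

For F(w) to be correct the identity F'(w) - f(w) = 0 must hold.
Check: d/dw[6*exp(-2*w)*sin(3*w)/13 + 9*exp(-2*w)*cos(3*w)/13] = -3*exp(-2*w)*sin(3*w) = f(w).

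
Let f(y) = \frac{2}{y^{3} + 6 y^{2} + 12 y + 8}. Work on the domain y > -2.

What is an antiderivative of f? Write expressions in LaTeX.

Since d/dy undoes antidifferentiation here, F'(y) = f(y) is required of F(y).
Check: d/dy[- \frac{1}{\left(y + 2\right)^{2}}] = \frac{2}{y^{3} + 6 y^{2} + 12 y + 8} = f(y).

An antiderivative is F(y) = - \frac{1}{\left(y + 2\right)^{2}}.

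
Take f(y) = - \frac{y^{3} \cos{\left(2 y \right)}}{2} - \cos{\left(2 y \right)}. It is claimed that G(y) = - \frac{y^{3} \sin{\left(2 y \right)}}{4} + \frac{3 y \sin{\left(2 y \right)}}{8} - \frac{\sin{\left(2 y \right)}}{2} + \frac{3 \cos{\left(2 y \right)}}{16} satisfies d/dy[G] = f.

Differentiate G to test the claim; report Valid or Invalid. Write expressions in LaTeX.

d/dy[G] = - \frac{y^{3} \cos{\left(2 y \right)}}{2} - \frac{3 y^{2} \sin{\left(2 y \right)}}{4} + \frac{3 y \cos{\left(2 y \right)}}{4} - \cos{\left(2 y \right)}
d/dy[G] - f(y) = - \frac{3 y^{2} \sin{\left(2 y \right)}}{4} + \frac{3 y \cos{\left(2 y \right)}}{4} != 0.

Invalid: d/dy[G] - f = - \frac{3 y^{2} \sin{\left(2 y \right)}}{4} + \frac{3 y \cos{\left(2 y \right)}}{4}, which is not 0.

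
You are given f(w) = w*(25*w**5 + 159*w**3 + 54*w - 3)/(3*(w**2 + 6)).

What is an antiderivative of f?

Differentiate the proposed F(w) back; it has to land on f(w) exactly.
Check: d/dw[5*w**5/3 + w**3 - log(w**2/2 + 3)/2] = (25*w**6 + 159*w**4 + 54*w**2 - 3*w)/(3*w**2 + 18), which equals f(w).

An antiderivative is F(w) = 5*w**5/3 + w**3 - log(w**2/2 + 3)/2.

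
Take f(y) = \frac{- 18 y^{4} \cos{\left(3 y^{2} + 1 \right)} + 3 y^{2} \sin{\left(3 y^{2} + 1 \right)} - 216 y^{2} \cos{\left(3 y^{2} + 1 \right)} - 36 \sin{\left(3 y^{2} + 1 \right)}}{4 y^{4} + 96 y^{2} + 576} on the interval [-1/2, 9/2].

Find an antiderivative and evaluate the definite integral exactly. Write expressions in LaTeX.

A first test for any F(y): its y-derivative must equal f(y) identically.
F(y) = - \frac{3 y \sin{\left(3 y^{2} + 1 \right)}}{4 y^{2} + 48} is an antiderivative of f.
Check: d/dy[- \frac{3 y \sin{\left(3 y^{2} + 1 \right)}}{4 y^{2} + 48}] = \frac{- 18 y^{4} \cos{\left(3 y^{2} + 1 \right)} + 3 y^{2} \sin{\left(3 y^{2} + 1 \right)} - 216 y^{2} \cos{\left(3 y^{2} + 1 \right)} - 36 \sin{\left(3 y^{2} + 1 \right)}}{4 y^{4} + 96 y^{2} + 576} = f(y).
F(9/2) = - \frac{9 \sin{\left(\frac{247}{4} \right)}}{86}; F(-1/2) = \frac{3 \sin{\left(\frac{7}{4} \right)}}{98}.
Integral = F(9/2) - F(-1/2) = - \frac{3 \sin{\left(\frac{7}{4} \right)}}{98} - \frac{9 \sin{\left(\frac{247}{4} \right)}}{86}.

Antiderivative: F(y) = - \frac{3 y \sin{\left(3 y^{2} + 1 \right)}}{4 y^{2} + 48}; value = - \frac{3 \sin{\left(\frac{7}{4} \right)}}{98} - \frac{9 \sin{\left(\frac{247}{4} \right)}}{86}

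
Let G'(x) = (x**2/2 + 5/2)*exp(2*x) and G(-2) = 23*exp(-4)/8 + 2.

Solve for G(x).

G(x) = ((2*x**2 - 2*x + 11)*exp(2*x) + 16)/8

Recognize the product-rule pattern: G'(x) = u'v + uv' with u = x**2/4 - x/4 + 11/8, v = exp(2*x), so integration by parts undoes it.
A general antiderivative is (2*x**2 - 2*x + 11)*exp(2*x)/8 + C.
The condition gives C = 23*exp(-4)/8 + 2 - (23*exp(-4)/8) = 2.
So G(x) = ((2*x**2 - 2*x + 11)*exp(2*x) + 16)/8.
Check: d/dx[((2*x**2 - 2*x + 11)*exp(2*x) + 16)/8] = x**2*exp(2*x)/2 + 5*exp(2*x)/2, which equals G'(x).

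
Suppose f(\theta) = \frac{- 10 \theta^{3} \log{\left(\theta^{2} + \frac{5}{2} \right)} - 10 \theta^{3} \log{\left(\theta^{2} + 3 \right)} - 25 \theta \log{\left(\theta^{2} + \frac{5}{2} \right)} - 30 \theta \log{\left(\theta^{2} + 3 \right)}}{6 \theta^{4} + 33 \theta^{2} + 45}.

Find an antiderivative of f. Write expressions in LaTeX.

An antiderivative is F(\theta) = - \frac{5 \log{\left(\theta^{2} + \frac{5}{2} \right)} \log{\left(\theta^{2} + 3 \right)}}{6}.

Recognize the product-rule pattern: f = u'v + uv' with u = - \frac{5 \log{\left(\theta^{2} + 3 \right)}}{6}, v = \log{\left(\theta^{2} + \frac{5}{2} \right)}, so integration by parts undoes it.
Check: d/d\theta[- \frac{5 \log{\left(\theta^{2} + \frac{5}{2} \right)} \log{\left(\theta^{2} + 3 \right)}}{6}] = \frac{- 10 \theta^{3} \log{\left(\theta^{2} + \frac{5}{2} \right)} - 10 \theta^{3} \log{\left(\theta^{2} + 3 \right)} - 25 \theta \log{\left(\theta^{2} + \frac{5}{2} \right)} - 30 \theta \log{\left(\theta^{2} + 3 \right)}}{6 \theta^{4} + 33 \theta^{2} + 45} = f(\theta).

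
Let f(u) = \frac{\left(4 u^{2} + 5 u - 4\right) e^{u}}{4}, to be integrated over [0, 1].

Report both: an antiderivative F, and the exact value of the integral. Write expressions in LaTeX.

f has the shape v'r + vr' for v = u^{2} - \frac{3 u}{4} - \frac{1}{4} and r = e^{u} — it is the derivative of the product v*r.
F(u) = \frac{\left(4 u^{2} - 3 u - 1\right) e^{u}}{4} is an antiderivative of f.
Check: d/du[\frac{\left(4 u^{2} - 3 u - 1\right) e^{u}}{4}] = u^{2} e^{u} + \frac{5 u e^{u}}{4} - e^{u}, which equals f(u).
F(1) = 0; F(0) = - \frac{1}{4}.
Integral = F(1) - F(0) = \frac{1}{4}.

Antiderivative: F(u) = \frac{\left(4 u^{2} - 3 u - 1\right) e^{u}}{4}; value = \frac{1}{4}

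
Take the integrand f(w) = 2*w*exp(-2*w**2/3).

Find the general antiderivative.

f matches the chain-rule pattern g'(h)*h' with inner function h(w) = -2*w**2/3; substituting u = h(w) collapses the integral.
Check: d/dw[-3*exp(-2*w**2/3)/2] = 2*w*exp(-2*w**2/3) = f(w).

F(w) = -3*exp(-2*w**2/3)/2 + C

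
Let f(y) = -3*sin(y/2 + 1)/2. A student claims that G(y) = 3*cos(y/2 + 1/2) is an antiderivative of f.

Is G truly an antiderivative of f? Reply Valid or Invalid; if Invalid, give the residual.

d/dy[G] = -3*sin(y/2 + 1/2)/2
d/dy[G] - f(y) = -3*sin(y/2 + 1/2)/2 + 3*sin(y/2 + 1)/2 != 0.

Invalid: d/dy[G] - f = -3*sin(y/2 + 1/2)/2 + 3*sin(y/2 + 1)/2, which is not 0.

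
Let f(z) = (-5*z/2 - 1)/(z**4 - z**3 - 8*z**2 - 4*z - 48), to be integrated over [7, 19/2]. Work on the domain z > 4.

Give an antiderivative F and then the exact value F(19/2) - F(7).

The denominator factors as 2*(z - 4)*(z + 3)*(z**2 + 4); partial fractions split f into directly integrable pieces: (3*z + 2)/(20*(z**2 + 4)) - 1/(14*(z + 3)) - 11/(140*(z - 4)).
F(z) = -11*log(z - 4)/140 - log(z + 3)/14 + 3*log(z**2 + 4)/40 + atan(z/2)/20 is an antiderivative of f.
Check: d/dz[-11*log(z - 4)/140 - log(z + 3)/14 + 3*log(z**2 + 4)/40 + atan(z/2)/20] = (-5*z - 2)/(2*z**4 - 2*z**3 - 16*z**2 - 8*z - 96), which equals f(z).
F(19/2) = -log(25/2)/14 - 11*log(11/2)/140 + atan(19/4)/20 + 3*log(377/4)/40; F(7) = -log(10)/14 - 11*log(3)/140 + atan(7/2)/20 + 3*log(53)/40.
Integral = F(19/2) - F(7) = -3*log(53)/40 - log(25/2)/14 - 11*log(11/2)/140 - atan(7/2)/20 + atan(19/4)/20 + 11*log(3)/140 + log(10)/14 + 3*log(377/4)/40.

Antiderivative: F(z) = -11*log(z - 4)/140 - log(z + 3)/14 + 3*log(z**2 + 4)/40 + atan(z/2)/20; value = -3*log(53)/40 - log(25/2)/14 - 11*log(11/2)/140 - atan(7/2)/20 + atan(19/4)/20 + 11*log(3)/140 + log(10)/14 + 3*log(377/4)/40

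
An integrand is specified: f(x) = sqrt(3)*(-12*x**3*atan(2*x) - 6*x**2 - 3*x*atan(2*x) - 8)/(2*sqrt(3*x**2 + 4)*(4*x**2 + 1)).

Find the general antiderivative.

Recognize the product-rule pattern: f = u'v + uv' with u = -3*sqrt(x**2 + 4/3)/2, v = atan(2*x), so integration by parts undoes it.
Check: d/dx[-sqrt(3)*sqrt(3*x**2 + 4)*atan(2*x)/2] = (-12*sqrt(3)*x**3*atan(2*x) - 6*sqrt(3)*x**2 - 3*sqrt(3)*x*atan(2*x) - 8*sqrt(3))/(8*x**2*sqrt(3*x**2 + 4) + 2*sqrt(3*x**2 + 4)), which equals f(x).

F(x) = -sqrt(3)*sqrt(3*x**2 + 4)*atan(2*x)/2 + C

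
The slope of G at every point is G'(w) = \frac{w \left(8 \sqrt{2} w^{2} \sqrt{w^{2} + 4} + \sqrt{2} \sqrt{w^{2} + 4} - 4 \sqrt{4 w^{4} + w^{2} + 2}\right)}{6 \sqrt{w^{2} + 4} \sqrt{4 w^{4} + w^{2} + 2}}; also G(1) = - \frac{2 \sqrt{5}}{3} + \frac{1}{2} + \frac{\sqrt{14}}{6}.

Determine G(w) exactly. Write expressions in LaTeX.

G(w) = \frac{- 4 \sqrt{w^{2} + 4} + \sqrt{2} \sqrt{4 w^{4} + w^{2} + 2} + 3}{6}

A candidate passes only if d/dw[G] lands on the given G'(w) exactly.
A general antiderivative is - \frac{2 \sqrt{w^{2} + 4}}{3} + \frac{\sqrt{2 w^{4} + \frac{w^{2}}{2} + 1}}{3} + C.
The condition gives C = - \frac{2 \sqrt{5}}{3} + \frac{1}{2} + \frac{\sqrt{14}}{6} - (- \frac{2 \sqrt{5}}{3} + \frac{\sqrt{14}}{6}) = \frac{1}{2}.
So G(w) = \frac{- 4 \sqrt{w^{2} + 4} + \sqrt{2} \sqrt{4 w^{4} + w^{2} + 2} + 3}{6}.
Check: d/dw[\frac{- 4 \sqrt{w^{2} + 4} + \sqrt{2} \sqrt{4 w^{4} + w^{2} + 2} + 3}{6}] = \frac{8 \sqrt{2} w^{3} \sqrt{w^{2} + 4} + \sqrt{2} w \sqrt{w^{2} + 4} - 4 w \sqrt{4 w^{4} + w^{2} + 2}}{6 \sqrt{w^{2} + 4} \sqrt{4 w^{4} + w^{2} + 2}}, which equals G'(w).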